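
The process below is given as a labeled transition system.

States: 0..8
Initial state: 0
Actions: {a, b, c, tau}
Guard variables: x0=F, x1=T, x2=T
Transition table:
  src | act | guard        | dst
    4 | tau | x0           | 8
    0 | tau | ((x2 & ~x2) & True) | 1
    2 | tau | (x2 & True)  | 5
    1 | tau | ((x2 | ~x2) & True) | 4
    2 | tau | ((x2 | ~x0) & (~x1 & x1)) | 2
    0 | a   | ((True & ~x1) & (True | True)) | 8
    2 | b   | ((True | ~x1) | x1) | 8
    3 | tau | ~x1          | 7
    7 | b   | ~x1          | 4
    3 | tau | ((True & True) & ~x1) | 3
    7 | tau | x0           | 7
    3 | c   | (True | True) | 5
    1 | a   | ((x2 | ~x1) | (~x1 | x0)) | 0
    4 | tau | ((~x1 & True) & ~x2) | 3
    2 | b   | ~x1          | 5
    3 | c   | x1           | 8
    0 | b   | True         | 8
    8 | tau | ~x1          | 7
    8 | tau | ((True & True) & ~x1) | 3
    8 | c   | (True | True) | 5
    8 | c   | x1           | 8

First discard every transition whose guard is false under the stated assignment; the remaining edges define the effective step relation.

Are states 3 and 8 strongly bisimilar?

Answer: BISIMILAR

Trace:
Refine partition for ~:
  P[0] = {{0,1,2,3,4,5,6,7,8}}
  P[1] = {{0},{1},{2},{3,8},{4,5,6,7}}
Fixed point at round 2; 5 class(es).
3∈{3,8}, 8∈{3,8}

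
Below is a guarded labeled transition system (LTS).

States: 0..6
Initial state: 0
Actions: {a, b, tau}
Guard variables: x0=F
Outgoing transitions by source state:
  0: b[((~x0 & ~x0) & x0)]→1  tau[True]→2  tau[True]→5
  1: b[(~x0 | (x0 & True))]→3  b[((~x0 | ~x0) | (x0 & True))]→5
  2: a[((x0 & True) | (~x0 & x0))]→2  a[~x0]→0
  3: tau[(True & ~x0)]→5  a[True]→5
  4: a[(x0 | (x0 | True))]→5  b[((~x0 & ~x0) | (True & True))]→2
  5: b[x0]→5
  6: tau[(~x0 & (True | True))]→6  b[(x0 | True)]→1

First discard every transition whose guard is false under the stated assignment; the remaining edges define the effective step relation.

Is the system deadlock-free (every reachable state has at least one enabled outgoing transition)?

Answer: DEADLOCK at state 5

Working:
R = {0,2,5}
  0: tau→2  tau→5  [deg 2]
  2: a→0  [deg 1]
  5: ∅  [STUCK]
witness 5: tau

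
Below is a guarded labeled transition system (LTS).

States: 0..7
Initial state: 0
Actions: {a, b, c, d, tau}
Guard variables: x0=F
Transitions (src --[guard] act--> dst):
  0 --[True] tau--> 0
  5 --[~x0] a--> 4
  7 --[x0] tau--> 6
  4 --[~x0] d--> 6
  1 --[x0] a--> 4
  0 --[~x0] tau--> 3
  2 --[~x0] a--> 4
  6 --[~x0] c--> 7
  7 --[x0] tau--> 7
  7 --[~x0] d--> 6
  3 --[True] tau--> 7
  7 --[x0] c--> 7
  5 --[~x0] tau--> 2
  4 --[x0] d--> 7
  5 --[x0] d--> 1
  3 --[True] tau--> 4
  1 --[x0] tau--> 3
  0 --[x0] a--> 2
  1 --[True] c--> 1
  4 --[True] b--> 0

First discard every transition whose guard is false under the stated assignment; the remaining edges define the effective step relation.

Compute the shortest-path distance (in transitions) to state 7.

Layered search for 7:
  depth 0: {0}
  depth 1: {3}
  depth 2: {4,7}
depth(7)=2, e.g. tau·tau

Answer: 2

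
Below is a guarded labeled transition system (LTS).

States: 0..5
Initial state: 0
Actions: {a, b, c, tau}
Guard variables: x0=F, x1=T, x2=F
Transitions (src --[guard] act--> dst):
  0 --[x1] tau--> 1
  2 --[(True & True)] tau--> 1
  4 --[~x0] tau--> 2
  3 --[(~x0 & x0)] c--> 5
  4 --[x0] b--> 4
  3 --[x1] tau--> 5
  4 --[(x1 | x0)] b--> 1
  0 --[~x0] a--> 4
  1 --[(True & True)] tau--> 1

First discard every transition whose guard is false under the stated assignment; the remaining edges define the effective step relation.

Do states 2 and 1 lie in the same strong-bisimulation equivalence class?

Refine partition for ~:
  round 0: {{0,1,2,3,4,5}}
  round 1: {{0},{1,2,3},{4},{5}}
  round 2: {{0},{1,2},{3},{4},{5}}
5 equivalence class(es) (converged in 3)
[2]={1,2}  [1]={1,2}

Answer: BISIMILAR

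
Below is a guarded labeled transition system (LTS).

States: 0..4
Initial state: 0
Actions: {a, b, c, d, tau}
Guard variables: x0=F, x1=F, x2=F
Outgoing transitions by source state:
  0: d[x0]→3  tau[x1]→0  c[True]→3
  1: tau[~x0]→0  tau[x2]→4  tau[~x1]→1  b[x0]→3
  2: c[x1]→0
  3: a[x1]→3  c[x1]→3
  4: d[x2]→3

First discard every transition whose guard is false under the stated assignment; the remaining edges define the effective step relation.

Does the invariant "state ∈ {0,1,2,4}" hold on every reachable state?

Answer: INVARIANT VIOLATED at state 3

Working:
Inv-set: {0,1,2,4}
Reach set: {0,3}
  0: ok
  3: outside
counterexample path to 3: c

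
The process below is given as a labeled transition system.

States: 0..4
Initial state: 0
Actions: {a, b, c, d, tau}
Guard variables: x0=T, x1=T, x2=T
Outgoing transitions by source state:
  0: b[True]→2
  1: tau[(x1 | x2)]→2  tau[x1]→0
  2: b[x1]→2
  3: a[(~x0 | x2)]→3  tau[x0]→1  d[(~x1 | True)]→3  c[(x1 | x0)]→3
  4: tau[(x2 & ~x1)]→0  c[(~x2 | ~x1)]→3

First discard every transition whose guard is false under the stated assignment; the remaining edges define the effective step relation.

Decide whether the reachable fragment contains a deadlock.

Answer: DEADLOCK-FREE

Working:
Reachable = {0,2}
  0: b→2  [1 out]
  2: b→2  [1 out]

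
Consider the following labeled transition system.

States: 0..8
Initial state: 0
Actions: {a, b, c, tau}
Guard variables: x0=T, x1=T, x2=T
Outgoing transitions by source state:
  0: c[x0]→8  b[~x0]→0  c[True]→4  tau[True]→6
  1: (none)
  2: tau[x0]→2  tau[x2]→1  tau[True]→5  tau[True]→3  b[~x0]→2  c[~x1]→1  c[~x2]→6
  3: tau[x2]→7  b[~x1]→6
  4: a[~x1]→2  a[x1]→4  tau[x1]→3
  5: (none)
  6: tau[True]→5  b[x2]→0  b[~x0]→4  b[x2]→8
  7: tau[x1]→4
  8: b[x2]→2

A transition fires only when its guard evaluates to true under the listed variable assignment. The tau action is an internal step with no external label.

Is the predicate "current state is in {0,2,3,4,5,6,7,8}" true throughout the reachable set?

Answer: INVARIANT VIOLATED at state 1

Working:
Allowed set {0,2,3,4,5,6,7,8}
Reach set: {0,1,2,3,4,5,6,7,8}
  0: safe
  1: VIOLATES
  2: safe
  3: safe
  4: safe
  5: safe
  6: safe
  7: safe
  8: safe
witness against invariant: c·b·tau → 1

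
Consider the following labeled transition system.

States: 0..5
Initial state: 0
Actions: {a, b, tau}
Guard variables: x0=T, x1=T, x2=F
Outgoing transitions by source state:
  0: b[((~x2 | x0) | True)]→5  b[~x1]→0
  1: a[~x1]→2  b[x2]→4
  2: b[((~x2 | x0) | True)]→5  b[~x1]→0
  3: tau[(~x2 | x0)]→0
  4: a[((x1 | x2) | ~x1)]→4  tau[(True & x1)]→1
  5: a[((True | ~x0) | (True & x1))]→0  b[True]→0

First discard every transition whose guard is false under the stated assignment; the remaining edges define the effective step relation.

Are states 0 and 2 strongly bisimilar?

Refine partition for ~:
  round 0: {{0,1,2,3,4,5}}
  round 1: {{0,2},{1},{3},{4},{5}}
5 equivalence class(es) (converged in 2)
class of 0: {0,2}; class of 2: {0,2}

Answer: BISIMILAR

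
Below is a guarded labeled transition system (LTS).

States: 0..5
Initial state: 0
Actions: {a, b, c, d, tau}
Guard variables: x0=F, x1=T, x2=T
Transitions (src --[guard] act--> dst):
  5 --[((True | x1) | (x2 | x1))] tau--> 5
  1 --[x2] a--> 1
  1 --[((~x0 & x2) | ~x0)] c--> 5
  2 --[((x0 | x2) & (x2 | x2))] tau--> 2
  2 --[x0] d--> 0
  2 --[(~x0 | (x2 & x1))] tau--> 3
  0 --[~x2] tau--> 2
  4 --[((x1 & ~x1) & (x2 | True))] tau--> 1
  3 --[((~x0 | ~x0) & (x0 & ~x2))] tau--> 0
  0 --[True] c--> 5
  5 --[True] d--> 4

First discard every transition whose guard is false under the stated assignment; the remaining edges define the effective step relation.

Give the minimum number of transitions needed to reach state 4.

BFS to 4:
  Layer 0: {0}
  Layer 1: {5}
  Layer 2: {4}
4 enters at depth 2; path c·d

Answer: 2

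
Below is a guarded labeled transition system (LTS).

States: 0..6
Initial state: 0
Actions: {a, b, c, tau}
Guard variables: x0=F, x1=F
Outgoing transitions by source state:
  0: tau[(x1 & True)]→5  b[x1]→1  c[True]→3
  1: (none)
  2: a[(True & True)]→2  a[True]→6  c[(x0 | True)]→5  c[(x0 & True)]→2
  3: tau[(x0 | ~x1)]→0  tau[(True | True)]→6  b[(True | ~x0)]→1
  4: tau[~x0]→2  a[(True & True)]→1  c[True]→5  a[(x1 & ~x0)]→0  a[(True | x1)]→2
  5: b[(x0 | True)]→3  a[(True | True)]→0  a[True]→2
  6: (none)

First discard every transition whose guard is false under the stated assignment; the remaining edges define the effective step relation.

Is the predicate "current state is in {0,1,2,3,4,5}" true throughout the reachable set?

Answer: INVARIANT VIOLATED at state 6

Trace:
Safe = {0,1,2,3,4,5}
Reach set: {0,1,3,6}
  0: ok
  1: ok
  3: ok
  6: outside
counterexample path to 6: c·tau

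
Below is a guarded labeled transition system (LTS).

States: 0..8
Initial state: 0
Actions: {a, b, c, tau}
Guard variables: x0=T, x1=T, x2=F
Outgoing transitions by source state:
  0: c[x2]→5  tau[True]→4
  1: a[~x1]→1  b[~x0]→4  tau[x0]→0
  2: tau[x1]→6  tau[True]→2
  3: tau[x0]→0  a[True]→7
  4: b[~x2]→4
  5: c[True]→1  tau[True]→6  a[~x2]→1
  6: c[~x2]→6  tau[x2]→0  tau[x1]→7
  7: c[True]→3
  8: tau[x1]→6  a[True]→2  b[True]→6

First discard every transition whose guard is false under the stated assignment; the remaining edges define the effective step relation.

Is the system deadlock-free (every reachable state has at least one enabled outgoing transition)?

R = {0,4}
  0: tau→4  [deg 1]
  4: b→4  [deg 1]

Answer: DEADLOCK-FREE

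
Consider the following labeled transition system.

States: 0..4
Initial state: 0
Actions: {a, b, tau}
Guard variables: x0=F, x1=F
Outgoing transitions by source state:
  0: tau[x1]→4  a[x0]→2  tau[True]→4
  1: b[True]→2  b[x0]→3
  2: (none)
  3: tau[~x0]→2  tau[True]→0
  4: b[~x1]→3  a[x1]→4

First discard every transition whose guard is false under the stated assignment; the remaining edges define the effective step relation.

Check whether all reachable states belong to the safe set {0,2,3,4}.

Allowed set {0,2,3,4}
Reachable = {0,2,3,4}
  0: ok
  2: ok
  3: ok
  4: ok

Answer: INVARIANT HOLDS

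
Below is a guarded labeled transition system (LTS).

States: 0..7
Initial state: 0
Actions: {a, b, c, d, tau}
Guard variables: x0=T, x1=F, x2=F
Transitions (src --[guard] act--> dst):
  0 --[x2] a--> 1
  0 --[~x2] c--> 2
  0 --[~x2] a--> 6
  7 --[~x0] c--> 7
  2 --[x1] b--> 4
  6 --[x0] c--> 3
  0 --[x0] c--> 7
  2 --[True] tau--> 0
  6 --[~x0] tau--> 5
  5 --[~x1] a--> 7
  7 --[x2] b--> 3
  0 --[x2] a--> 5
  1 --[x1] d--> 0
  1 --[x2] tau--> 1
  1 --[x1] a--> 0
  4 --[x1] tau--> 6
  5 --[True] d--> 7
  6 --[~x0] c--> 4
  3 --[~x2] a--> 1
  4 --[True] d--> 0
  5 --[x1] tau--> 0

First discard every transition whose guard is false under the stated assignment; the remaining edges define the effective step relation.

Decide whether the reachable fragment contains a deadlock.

Answer: DEADLOCK at state 1

Trace:
Reach set: {0,1,2,3,6,7}
  0: a→6  c→2  c→7  [deg 3]
  1: ∅  [STUCK]
  2: tau→0  [deg 1]
  3: a→1  [deg 1]
  6: c→3  [deg 1]
  7: ∅  [STUCK]
Path to 1: a·c·a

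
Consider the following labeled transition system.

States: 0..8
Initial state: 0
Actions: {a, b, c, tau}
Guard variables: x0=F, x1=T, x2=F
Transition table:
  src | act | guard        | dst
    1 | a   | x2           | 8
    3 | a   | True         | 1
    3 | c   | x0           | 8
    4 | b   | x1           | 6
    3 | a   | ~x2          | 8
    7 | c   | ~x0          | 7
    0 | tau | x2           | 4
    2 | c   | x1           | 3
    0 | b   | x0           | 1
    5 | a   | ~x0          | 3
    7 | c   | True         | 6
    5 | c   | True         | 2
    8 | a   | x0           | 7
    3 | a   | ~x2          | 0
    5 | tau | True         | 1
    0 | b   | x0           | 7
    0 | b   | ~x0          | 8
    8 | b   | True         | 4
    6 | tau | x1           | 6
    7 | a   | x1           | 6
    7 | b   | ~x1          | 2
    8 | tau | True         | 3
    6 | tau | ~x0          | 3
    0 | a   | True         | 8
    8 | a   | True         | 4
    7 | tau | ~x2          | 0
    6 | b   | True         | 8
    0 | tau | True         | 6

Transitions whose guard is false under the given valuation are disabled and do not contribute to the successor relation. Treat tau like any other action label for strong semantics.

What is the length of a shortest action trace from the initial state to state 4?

Answer: 2

Working:
Layered search for 4:
  L0 = {0}
  L1 = {6,8}
  L2 = {3,4}
first hit 4 at d=2 via a·a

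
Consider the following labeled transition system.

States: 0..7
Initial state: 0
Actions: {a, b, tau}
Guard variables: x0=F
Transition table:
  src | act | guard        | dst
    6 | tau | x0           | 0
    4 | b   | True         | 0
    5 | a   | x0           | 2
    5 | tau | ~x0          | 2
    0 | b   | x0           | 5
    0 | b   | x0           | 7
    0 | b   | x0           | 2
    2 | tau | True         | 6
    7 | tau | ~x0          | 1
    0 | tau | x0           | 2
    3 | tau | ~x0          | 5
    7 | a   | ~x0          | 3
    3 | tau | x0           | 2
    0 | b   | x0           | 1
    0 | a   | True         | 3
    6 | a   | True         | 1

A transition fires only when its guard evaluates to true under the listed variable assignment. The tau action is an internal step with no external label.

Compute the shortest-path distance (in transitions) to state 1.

Answer: 5

Analysis:
Breadth-first toward 1:
  depth 0: {0}
  depth 1: {3}
  depth 2: {5}
  depth 3: {2}
  depth 4: {6}
  depth 5: {1}
first hit 1 at d=5 via a·tau·tau·tau·a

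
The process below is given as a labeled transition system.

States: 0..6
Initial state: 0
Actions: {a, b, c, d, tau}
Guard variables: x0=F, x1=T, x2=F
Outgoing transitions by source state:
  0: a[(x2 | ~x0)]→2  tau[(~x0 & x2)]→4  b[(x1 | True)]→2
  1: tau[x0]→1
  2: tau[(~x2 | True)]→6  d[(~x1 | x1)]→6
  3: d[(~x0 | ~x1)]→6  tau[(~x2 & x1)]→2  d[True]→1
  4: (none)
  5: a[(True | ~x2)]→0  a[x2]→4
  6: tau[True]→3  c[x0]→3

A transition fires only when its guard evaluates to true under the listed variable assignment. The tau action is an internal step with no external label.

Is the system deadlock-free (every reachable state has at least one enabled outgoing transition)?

Reach set: {0,1,2,3,6}
  0: a→2  b→2  [deg 2]
  1: ∅  [deadlock]
  2: d→6  tau→6  [deg 2]
  3: d→1  d→6  tau→2  [deg 3]
  6: tau→3  [deg 1]
Path to 1: a·tau·tau·d

Answer: DEADLOCK at state 1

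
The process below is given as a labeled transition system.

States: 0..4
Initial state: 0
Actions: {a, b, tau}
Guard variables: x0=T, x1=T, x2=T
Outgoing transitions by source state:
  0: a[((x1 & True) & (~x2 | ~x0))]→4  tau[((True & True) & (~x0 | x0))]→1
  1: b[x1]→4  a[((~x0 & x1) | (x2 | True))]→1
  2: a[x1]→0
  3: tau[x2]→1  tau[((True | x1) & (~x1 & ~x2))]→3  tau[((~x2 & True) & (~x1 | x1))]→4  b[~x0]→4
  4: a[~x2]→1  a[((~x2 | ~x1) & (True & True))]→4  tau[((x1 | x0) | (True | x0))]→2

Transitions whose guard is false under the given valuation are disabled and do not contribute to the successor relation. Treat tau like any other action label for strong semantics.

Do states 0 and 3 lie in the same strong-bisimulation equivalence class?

Answer: BISIMILAR

Working:
Bisimulation quotient by refinement:
  π0 = {{0,1,2,3,4}}
  π1 = {{0,3,4},{1},{2}}
  π2 = {{0,3},{1},{2},{4}}
Fixed point at round 3; 4 class(es).
class of 0: {0,3}; class of 3: {0,3}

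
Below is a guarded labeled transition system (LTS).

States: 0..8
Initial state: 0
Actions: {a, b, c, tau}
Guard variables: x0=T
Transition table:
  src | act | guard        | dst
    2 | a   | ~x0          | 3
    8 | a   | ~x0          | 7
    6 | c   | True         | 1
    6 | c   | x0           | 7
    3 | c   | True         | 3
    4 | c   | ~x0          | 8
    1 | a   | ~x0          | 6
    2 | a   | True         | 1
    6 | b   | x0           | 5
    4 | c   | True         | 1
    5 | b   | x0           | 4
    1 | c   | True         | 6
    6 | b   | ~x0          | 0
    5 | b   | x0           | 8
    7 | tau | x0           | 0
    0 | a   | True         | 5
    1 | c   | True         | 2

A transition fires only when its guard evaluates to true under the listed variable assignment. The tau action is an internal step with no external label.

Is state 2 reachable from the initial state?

After dropping false guards: 12 live edges.
Layer 0: {0}
Layer 1: {5}  total {0,5}
Layer 2: {4,8}  total {0,4,5,8}
Layer 3: {1}  total {0,1,4,5,8}
Layer 4: {2,6}  total {0,1,2,4,5,6,8}
Layer 5: {7}  total {0,1,2,4,5,6,7,8}
Reachable = {0,1,2,4,5,6,7,8}
trace reaching 2: a·b·c·c

Answer: REACHABLE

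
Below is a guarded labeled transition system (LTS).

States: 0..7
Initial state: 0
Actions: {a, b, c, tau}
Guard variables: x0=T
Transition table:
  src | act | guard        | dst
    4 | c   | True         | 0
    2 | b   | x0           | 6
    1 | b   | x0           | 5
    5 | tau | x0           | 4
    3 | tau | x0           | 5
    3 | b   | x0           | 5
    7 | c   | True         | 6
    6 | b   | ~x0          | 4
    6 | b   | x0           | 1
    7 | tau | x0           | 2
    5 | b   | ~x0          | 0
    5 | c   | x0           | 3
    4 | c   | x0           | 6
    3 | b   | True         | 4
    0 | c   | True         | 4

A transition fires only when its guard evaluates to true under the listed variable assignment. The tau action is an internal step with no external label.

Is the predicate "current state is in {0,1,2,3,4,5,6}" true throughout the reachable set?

Answer: INVARIANT HOLDS

Working:
Safe = {0,1,2,3,4,5,6}
Reach set: {0,1,3,4,5,6}
  0: safe
  1: safe
  3: safe
  4: safe
  5: safe
  6: safe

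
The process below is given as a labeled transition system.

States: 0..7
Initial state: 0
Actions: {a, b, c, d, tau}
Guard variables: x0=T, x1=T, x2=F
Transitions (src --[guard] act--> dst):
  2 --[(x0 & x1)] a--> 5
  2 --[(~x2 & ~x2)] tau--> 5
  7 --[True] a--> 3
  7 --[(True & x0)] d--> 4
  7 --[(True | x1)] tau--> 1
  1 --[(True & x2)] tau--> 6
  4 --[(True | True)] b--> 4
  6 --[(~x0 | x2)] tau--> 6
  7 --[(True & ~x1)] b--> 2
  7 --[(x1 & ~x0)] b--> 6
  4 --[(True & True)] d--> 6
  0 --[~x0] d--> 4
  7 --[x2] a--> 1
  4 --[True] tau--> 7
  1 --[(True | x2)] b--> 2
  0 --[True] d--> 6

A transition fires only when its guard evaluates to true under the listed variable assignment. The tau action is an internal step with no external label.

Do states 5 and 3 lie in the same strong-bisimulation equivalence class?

Compute ~ classes (split until stable):
  π0 = {{0,1,2,3,4,5,6,7}}
  π1 = {{0},{1},{2},{3,5,6},{4},{7}}
stable after 2 split(s): 6 block(s)
class of 5: {3,5,6}; class of 3: {3,5,6}

Answer: BISIMILAR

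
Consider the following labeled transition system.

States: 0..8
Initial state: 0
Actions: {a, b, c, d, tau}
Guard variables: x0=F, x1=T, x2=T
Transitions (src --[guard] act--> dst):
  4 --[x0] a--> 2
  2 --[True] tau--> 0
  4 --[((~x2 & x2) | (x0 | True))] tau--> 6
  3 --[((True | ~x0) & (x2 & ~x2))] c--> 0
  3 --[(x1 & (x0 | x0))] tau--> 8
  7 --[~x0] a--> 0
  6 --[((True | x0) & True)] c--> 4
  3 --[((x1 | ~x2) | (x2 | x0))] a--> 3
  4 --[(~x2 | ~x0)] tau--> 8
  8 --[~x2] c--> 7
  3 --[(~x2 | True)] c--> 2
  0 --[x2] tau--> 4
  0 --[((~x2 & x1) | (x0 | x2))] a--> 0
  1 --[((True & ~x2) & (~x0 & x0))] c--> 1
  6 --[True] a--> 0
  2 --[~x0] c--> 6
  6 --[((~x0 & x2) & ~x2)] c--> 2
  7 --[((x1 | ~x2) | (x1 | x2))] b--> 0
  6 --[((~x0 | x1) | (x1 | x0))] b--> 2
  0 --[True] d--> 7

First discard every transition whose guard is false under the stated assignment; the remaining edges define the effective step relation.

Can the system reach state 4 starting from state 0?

Answer: REACHABLE

Analysis:
14 transition(s) survive guard evaluation.
depth 0: {0}
depth 1: {4,7}  cumulative {0,4,7}
depth 2: {6,8}  cumulative {0,4,6,7,8}
depth 3: {2}  cumulative {0,2,4,6,7,8}
Reachable = {0,2,4,6,7,8}
witness 4: tau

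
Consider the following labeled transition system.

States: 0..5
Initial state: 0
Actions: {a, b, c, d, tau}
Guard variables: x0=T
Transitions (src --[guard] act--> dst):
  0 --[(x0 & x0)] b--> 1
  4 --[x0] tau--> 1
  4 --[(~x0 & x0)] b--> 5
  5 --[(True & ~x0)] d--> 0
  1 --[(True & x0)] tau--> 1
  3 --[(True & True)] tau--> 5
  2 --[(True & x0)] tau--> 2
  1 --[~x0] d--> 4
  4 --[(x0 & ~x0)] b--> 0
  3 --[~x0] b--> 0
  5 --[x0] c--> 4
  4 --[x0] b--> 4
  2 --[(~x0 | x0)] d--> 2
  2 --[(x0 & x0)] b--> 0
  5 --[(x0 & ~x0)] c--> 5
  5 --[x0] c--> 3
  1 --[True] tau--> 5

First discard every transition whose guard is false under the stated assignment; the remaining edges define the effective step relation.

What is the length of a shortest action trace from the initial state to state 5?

Answer: 2

Analysis:
Layered search for 5:
  depth 0: {0}
  depth 1: {1}
  depth 2: {5}
5 enters at depth 2; path b·tau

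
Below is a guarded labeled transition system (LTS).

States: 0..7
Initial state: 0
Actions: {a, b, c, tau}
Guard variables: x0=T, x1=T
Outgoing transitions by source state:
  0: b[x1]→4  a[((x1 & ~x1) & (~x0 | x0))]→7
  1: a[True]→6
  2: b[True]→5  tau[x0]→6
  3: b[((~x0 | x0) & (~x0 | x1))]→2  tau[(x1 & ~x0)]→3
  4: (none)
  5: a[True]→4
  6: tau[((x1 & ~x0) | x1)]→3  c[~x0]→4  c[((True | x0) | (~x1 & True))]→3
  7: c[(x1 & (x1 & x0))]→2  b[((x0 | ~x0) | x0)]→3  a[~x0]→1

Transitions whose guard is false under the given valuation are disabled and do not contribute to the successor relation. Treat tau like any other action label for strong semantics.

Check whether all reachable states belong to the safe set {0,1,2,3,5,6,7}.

Answer: INVARIANT VIOLATED at state 4

Working:
Inv-set: {0,1,2,3,5,6,7}
Reachable = {0,4}
  0: ✓
  4: outside
witness against invariant: b → 4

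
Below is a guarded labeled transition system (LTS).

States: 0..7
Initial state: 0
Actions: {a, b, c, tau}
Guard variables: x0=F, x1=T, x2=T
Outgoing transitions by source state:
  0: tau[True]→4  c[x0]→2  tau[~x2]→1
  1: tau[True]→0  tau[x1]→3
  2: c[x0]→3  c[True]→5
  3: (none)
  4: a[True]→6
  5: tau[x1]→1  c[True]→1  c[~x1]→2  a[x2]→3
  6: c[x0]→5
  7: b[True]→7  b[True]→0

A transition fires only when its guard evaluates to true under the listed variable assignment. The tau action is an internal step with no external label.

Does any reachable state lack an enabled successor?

Reachable = {0,4,6}
  0: tau→4  [1 out]
  4: a→6  [1 out]
  6: ∅  [no exit]
trace reaching 6: tau·a

Answer: DEADLOCK at state 6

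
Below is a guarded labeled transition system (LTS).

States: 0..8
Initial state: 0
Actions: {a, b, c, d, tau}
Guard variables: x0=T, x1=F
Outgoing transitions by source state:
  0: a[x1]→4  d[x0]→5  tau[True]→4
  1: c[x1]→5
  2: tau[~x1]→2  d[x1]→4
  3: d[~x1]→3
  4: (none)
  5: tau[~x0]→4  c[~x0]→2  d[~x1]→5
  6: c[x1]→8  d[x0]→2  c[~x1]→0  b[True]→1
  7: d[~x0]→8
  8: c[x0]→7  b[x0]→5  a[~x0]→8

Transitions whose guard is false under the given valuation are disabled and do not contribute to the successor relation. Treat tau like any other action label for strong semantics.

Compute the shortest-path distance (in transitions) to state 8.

Breadth-first toward 8:
  Layer 0: {0}
  Layer 1: {4,5}
8 never appears.

Answer: UNREACHABLE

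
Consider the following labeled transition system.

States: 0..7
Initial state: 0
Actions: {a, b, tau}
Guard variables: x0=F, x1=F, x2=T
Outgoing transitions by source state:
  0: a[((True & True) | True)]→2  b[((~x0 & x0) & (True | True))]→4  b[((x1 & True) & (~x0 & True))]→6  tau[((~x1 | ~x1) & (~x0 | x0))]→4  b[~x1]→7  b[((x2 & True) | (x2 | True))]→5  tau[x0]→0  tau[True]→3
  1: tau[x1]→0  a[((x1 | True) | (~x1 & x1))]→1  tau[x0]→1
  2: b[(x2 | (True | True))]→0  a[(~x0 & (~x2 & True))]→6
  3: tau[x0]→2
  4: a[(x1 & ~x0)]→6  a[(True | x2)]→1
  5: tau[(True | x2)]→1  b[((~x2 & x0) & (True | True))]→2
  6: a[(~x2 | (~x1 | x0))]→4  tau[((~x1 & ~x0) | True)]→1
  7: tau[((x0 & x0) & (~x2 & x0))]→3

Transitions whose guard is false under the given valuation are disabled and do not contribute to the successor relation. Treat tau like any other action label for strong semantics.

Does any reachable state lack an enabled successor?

Answer: DEADLOCK at state 3

Working:
Reachable = {0,1,2,3,4,5,7}
  0: a→2  b→5  b→7  tau→3  tau→4  [5 exit(s)]
  1: a→1  [1 exit(s)]
  2: b→0  [1 exit(s)]
  3: ∅  [deadlock]
  4: a→1  [1 exit(s)]
  5: tau→1  [1 exit(s)]
  7: ∅  [deadlock]
trace reaching 3: tau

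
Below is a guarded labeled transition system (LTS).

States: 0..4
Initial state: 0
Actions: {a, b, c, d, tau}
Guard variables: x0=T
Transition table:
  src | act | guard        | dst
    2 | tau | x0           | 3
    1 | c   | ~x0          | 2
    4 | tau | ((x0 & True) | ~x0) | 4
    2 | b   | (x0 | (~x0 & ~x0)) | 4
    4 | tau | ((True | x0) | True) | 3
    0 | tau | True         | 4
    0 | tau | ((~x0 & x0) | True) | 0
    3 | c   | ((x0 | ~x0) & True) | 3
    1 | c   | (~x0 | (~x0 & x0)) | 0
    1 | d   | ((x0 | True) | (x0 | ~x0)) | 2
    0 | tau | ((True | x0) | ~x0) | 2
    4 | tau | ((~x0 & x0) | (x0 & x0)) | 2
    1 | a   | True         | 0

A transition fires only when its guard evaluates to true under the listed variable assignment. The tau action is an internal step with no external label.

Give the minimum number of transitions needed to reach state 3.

BFS to 3:
  depth 0: {0}
  depth 1: {2,4}
  depth 2: {3}
3 enters at depth 2; path tau·tau

Answer: 2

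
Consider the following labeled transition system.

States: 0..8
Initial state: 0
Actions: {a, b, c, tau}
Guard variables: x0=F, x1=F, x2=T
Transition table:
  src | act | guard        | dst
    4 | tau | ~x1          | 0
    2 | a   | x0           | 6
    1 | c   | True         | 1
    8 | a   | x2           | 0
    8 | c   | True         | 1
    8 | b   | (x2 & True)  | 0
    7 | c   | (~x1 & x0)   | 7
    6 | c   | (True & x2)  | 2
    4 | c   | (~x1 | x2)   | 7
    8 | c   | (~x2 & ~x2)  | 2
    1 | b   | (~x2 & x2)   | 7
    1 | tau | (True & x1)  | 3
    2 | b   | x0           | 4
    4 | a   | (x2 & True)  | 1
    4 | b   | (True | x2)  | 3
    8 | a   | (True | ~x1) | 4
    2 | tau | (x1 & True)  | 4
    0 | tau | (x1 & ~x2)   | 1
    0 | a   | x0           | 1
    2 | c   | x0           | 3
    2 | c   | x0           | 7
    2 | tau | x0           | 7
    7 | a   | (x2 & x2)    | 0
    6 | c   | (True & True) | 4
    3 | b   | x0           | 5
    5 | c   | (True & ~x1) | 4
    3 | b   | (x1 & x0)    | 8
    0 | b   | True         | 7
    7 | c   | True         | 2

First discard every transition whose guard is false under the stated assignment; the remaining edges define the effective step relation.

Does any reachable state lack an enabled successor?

Reachable = {0,2,7}
  0: b→7  [deg 1]
  2: ∅  [deadlock]
  7: a→0  c→2  [deg 2]
trace reaching 2: b·c

Answer: DEADLOCK at state 2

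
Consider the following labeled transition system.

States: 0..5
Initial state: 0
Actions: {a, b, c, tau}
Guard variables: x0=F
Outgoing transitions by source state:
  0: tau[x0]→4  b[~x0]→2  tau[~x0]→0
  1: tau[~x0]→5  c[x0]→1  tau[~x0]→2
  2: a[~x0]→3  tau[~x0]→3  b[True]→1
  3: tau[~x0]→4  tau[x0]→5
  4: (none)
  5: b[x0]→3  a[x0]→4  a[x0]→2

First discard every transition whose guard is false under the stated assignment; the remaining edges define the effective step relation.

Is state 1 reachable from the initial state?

Answer: REACHABLE

Analysis:
8 transition(s) survive guard evaluation.
Layer 0: {0}
Layer 1: {2}  cumulative {0,2}
Layer 2: {1,3}  cumulative {0,1,2,3}
Layer 3: {4,5}  cumulative {0,1,2,3,4,5}
Reachable = {0,1,2,3,4,5}
Path to 1: b·b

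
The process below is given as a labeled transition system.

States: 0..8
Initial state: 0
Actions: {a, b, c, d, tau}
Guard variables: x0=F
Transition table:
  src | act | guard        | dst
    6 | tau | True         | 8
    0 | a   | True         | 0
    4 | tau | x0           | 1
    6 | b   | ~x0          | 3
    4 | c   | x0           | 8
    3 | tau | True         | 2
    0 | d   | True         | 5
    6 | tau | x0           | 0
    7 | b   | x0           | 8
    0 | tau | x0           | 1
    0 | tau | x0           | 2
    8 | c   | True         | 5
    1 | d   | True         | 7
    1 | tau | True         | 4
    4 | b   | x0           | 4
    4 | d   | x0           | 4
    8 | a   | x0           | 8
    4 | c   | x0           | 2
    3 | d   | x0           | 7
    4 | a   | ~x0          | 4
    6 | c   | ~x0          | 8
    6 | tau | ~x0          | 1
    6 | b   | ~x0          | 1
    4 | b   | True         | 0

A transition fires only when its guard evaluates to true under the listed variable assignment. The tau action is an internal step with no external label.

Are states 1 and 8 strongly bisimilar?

Compute ~ classes (split until stable):
  π0 = {{0,1,2,3,4,5,6,7,8}}
  π1 = {{0},{1},{2,5,7},{3},{4},{6},{8}}
Fixed point at round 2; 7 class(es).
[1]={1}  [8]={8}

Answer: NOT BISIMILAR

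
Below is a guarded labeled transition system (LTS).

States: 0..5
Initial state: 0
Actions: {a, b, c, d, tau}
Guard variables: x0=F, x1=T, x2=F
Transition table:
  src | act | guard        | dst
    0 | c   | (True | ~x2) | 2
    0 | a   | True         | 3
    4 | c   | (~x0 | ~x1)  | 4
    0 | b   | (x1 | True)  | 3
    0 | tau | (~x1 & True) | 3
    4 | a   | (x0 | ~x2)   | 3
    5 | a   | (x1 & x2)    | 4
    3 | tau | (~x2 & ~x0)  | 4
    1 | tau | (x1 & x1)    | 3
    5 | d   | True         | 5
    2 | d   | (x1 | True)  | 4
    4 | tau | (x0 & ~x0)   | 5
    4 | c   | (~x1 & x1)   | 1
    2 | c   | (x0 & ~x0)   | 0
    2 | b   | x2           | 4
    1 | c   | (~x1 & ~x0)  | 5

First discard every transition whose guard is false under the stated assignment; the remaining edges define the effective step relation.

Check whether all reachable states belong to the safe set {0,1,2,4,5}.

Answer: INVARIANT VIOLATED at state 3

Trace:
Inv-set: {0,1,2,4,5}
Reachable = {0,2,3,4}
  0: safe
  2: safe
  3: outside
  4: safe
counterexample path to 3: a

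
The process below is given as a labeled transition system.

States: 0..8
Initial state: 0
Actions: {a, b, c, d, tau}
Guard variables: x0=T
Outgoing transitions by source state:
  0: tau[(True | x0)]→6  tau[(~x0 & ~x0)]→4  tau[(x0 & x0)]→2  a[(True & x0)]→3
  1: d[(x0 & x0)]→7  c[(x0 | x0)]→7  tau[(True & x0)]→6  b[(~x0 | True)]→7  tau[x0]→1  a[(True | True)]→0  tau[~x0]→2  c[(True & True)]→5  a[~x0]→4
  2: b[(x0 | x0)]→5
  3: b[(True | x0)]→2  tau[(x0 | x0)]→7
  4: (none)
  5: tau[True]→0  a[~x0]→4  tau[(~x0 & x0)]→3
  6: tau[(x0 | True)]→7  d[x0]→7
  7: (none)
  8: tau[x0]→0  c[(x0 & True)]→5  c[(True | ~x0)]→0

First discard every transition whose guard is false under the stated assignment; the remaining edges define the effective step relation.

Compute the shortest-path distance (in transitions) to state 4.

Answer: UNREACHABLE

Working:
Layered search for 4:
  L0 = {0}
  L1 = {2,3,6}
  L2 = {5,7}
4 never appears.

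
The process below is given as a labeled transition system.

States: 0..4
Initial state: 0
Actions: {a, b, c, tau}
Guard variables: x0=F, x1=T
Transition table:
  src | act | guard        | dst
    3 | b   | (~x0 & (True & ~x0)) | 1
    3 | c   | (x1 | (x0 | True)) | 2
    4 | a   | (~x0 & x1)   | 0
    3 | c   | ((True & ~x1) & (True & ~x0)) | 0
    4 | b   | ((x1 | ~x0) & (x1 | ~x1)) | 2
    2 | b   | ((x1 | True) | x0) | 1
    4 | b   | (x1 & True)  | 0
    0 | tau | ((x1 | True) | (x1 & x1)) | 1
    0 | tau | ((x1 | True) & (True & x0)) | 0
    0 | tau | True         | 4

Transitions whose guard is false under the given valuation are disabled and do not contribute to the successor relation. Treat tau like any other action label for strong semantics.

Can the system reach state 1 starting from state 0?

Answer: REACHABLE

Trace:
After dropping false guards: 8 live edges.
Layer 0: {0}
Layer 1: {1,4}  cumulative {0,1,4}
Layer 2: {2}  cumulative {0,1,2,4}
Reach set: {0,1,2,4}
Path to 1: tau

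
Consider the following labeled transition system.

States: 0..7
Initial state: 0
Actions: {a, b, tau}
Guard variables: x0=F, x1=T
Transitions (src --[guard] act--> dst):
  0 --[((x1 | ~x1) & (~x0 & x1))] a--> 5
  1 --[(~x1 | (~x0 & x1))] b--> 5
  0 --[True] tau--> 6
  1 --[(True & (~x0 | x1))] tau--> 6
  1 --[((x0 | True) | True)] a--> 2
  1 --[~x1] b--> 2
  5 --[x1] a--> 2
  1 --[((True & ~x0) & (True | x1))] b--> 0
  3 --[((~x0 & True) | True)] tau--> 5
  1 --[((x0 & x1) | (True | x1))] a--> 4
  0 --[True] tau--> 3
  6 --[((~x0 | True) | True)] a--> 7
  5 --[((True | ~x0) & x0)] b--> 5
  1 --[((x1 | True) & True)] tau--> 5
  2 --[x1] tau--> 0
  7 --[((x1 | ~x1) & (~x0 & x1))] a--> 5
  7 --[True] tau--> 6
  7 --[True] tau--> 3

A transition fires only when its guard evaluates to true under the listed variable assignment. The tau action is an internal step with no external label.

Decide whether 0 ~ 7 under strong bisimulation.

Answer: BISIMILAR

Trace:
Refine partition for ~:
  P[0] = {{0,1,2,3,4,5,6,7}}
  P[1] = {{0,7},{1},{2,3},{4},{5,6}}
  P[2] = {{0,7},{1},{2},{3},{4},{5},{6}}
stable after 3 split(s): 7 block(s)
0∈{0,7}, 7∈{0,7}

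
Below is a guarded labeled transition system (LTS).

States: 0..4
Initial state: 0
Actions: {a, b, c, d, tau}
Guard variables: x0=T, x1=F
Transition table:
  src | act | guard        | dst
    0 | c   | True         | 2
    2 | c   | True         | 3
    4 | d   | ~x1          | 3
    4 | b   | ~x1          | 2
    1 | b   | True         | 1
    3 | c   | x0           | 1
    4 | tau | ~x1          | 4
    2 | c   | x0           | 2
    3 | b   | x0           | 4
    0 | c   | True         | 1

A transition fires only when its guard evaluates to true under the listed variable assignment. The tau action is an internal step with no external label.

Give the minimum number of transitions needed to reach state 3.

Layered search for 3:
  depth 0: {0}
  depth 1: {1,2}
  depth 2: {3}
depth(3)=2, e.g. c·c

Answer: 2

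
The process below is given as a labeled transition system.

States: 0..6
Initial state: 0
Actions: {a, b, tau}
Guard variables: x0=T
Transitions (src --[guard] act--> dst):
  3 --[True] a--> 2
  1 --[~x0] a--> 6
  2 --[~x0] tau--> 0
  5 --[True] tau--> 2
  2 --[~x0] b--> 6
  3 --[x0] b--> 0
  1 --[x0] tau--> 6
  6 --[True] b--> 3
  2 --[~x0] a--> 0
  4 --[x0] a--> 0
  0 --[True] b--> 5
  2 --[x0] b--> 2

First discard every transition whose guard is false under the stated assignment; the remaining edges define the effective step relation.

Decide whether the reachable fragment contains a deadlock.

Answer: DEADLOCK-FREE

Working:
Reachable = {0,2,5}
  0: b→5  [deg 1]
  2: b→2  [deg 1]
  5: tau→2  [deg 1]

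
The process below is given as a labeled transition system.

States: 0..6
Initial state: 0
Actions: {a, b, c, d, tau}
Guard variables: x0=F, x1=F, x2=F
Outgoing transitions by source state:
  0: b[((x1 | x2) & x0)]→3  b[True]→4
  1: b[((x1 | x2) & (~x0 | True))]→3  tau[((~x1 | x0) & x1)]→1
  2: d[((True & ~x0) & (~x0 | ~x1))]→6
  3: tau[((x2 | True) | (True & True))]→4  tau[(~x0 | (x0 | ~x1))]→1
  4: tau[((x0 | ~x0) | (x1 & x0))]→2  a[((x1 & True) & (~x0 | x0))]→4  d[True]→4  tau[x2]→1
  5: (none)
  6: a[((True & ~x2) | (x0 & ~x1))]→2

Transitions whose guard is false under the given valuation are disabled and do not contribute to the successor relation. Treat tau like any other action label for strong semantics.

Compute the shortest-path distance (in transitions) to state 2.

Answer: 2

Trace:
Layered search for 2:
  Layer 0: {0}
  Layer 1: {4}
  Layer 2: {2}
2 enters at depth 2; path b·tau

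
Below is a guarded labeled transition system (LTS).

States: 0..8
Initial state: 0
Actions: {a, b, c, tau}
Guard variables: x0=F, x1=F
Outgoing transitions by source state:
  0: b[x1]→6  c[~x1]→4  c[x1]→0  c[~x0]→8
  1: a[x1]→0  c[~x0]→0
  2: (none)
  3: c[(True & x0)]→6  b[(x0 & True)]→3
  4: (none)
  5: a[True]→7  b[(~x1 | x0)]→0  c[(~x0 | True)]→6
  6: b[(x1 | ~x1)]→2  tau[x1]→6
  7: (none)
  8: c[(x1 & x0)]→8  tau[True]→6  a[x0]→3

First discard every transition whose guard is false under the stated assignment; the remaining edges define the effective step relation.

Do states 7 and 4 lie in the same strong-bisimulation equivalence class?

Answer: BISIMILAR

Working:
Bisimulation quotient by refinement:
  P[0] = {{0,1,2,3,4,5,6,7,8}}
  P[1] = {{0,1},{2,3,4,7},{5},{6},{8}}
  P[2] = {{0},{1},{2,3,4,7},{5},{6},{8}}
6 equivalence class(es) (converged in 3)
7∈{2,3,4,7}, 4∈{2,3,4,7}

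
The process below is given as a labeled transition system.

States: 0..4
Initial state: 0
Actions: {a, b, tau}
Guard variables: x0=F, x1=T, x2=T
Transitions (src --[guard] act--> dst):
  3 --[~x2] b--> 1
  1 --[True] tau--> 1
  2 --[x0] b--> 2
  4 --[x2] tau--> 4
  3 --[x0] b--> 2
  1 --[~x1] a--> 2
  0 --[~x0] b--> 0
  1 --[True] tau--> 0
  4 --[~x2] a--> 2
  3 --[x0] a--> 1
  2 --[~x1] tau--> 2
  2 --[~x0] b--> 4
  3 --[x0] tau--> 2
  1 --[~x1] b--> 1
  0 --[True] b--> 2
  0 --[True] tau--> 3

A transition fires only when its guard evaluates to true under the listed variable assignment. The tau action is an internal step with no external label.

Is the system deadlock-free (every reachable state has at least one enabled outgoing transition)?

Answer: DEADLOCK at state 3

Trace:
Reach set: {0,2,3,4}
  0: b→0  b→2  tau→3  [deg 3]
  2: b→4  [deg 1]
  3: ∅  [STUCK]
  4: tau→4  [deg 1]
trace reaching 3: tau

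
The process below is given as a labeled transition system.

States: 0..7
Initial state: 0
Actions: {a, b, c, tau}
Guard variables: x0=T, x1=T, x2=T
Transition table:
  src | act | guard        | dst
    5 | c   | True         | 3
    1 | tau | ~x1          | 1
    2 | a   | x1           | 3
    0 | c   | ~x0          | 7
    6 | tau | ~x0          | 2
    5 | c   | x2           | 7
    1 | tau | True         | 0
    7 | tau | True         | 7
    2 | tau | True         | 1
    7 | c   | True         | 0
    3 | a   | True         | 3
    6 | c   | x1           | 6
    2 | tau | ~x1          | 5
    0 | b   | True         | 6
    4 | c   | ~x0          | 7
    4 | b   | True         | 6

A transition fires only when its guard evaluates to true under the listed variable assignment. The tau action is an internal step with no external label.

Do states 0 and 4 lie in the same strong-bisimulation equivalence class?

Answer: BISIMILAR

Analysis:
Refine partition for ~:
  π0 = {{0,1,2,3,4,5,6,7}}
  π1 = {{0,4},{1},{2},{3},{5,6},{7}}
  π2 = {{0,4},{1},{2},{3},{5},{6},{7}}
stable after 3 split(s): 7 block(s)
0∈{0,4}, 4∈{0,4}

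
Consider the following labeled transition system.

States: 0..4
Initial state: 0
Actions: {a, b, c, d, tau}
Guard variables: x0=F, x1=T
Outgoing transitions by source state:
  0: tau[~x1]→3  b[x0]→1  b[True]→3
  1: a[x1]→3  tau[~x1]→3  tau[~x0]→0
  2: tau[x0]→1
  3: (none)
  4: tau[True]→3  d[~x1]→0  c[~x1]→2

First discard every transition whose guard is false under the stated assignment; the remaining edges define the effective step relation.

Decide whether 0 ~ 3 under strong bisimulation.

Compute ~ classes (split until stable):
  round 0: {{0,1,2,3,4}}
  round 1: {{0},{1},{2,3},{4}}
Fixed point at round 2; 4 class(es).
0∈{0}, 3∈{2,3}

Answer: NOT BISIMILAR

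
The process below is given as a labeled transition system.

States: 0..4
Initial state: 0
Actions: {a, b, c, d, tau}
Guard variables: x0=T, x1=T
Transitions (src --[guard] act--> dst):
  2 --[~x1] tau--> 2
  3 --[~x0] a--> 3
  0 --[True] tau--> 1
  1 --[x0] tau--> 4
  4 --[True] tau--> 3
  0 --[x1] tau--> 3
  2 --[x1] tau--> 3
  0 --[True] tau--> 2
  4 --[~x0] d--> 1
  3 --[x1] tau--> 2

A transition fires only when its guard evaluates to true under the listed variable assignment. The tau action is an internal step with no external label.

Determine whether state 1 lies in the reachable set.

Guard filter leaves 7 enabled edge(s).
depth 0: {0}
depth 1: {1,2,3}  cumulative {0,1,2,3}
depth 2: {4}  cumulative {0,1,2,3,4}
Reach set: {0,1,2,3,4}
Path to 1: tau

Answer: REACHABLE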